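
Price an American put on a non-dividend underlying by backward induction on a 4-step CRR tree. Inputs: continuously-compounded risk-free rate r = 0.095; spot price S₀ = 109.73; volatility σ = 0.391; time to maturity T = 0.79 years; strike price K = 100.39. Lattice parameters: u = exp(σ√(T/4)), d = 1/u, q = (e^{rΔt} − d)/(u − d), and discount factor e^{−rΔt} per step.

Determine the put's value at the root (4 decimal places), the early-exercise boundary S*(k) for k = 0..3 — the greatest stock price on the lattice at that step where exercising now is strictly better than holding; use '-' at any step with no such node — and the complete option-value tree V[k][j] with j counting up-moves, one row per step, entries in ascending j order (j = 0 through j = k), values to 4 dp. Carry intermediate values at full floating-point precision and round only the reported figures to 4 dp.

Δt=0.19750  u=1.18977  d=0.84050  q=0.51089  discount=0.98141
step 4 (expiry): payoffs max(K−S,0) = 45.6297 22.8732 0.0000 0.0000 0.0000
step 3: (k=3,j=0): S=65.1525, (K−S)⁺=35.2375, hold=33.3715 ⇒ V=35.2375 exercise | (k=3,j=1): S=92.2275, (K−S)⁺=8.1625, hold=10.9795 ⇒ V=10.9795 continue | (k=3,j=2): S=130.5540, (K−S)⁺=0.0000, hold=0.0000 ⇒ V=0.0000 continue | (k=3,j=3): S=184.8076, (K−S)⁺=0.0000, hold=0.0000 ⇒ V=0.0000 continue  boundary S*=65.1525
step 2: (k=2,j=0): S=77.5168, (K−S)⁺=22.8732, hold=22.4197 ⇒ V=22.8732 exercise | (k=2,j=1): S=109.7300, (K−S)⁺=0.0000, hold=5.2703 ⇒ V=5.2703 continue | (k=2,j=2): S=155.3299, (K−S)⁺=0.0000, hold=0.0000 ⇒ V=0.0000 continue  boundary S*=77.5168
step 1: (k=1,j=0): S=92.2275, (K−S)⁺=8.1625, hold=13.6220 ⇒ V=13.6220 continue | (k=1,j=1): S=130.5540, (K−S)⁺=0.0000, hold=2.5298 ⇒ V=2.5298 continue  boundary S*=-
step 0: (k=0,j=0): S=109.7300, (K−S)⁺=0.0000, hold=7.8073 ⇒ V=7.8073 continue  boundary S*=-

price = 7.8073
boundary = - - 77.5168 65.1525
tree:
7.8073
13.6220 2.5298
22.8732 5.2703 0.0000
35.2375 10.9795 0.0000 0.0000
45.6297 22.8732 0.0000 0.0000 0.0000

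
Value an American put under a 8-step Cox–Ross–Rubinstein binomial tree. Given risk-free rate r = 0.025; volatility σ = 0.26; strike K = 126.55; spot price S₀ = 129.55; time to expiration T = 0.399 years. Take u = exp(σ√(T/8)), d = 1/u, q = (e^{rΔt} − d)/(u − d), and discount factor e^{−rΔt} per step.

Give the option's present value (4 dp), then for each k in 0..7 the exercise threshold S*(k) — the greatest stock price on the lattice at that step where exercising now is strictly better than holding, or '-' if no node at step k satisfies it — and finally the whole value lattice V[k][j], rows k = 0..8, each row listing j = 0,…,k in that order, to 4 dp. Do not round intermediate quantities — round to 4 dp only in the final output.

params: Δt=0.04988 u=1.05978 d=0.94359 q=0.49623 e^(-rΔt)=0.99875
t_8 payoffs: 45.1361 35.1106 23.8506 11.2039 0.0000 0.0000 0.0000 0.0000 0.0000
t_7: node(7,0) S=86.2812 payoff=40.2688 vs cont=40.1111 → 40.2688 [stop]  node(7,1) S=96.9060 payoff=29.6440 vs cont=29.4863 → 29.6440 [stop]  node(7,2) S=108.8392 payoff=17.7108 vs cont=17.5531 → 17.7108 [stop]  node(7,3) S=122.2419 payoff=4.3081 vs cont=5.6372 → 5.6372 [wait]  node(7,4) S=137.2950 payoff=0.0000 vs cont=0.0000 → 0.0000 [wait]  node(7,5) S=154.2018 payoff=0.0000 vs cont=0.0000 → 0.0000 [wait]  node(7,6) S=173.1905 payoff=0.0000 vs cont=0.0000 → 0.0000 [wait]  node(7,7) S=194.5175 payoff=0.0000 vs cont=0.0000 → 0.0000 [wait]  ⇒ S*(7)=108.8392
t_6: node(6,0) S=91.4394 payoff=35.1106 vs cont=34.9529 → 35.1106 [stop]  node(6,1) S=102.6994 payoff=23.8506 vs cont=23.6929 → 23.8506 [stop]  node(6,2) S=115.3461 payoff=11.2039 vs cont=11.7050 → 11.7050 [wait]  node(6,3) S=129.5500 payoff=0.0000 vs cont=2.8364 → 2.8364 [wait]  node(6,4) S=145.5030 payoff=0.0000 vs cont=0.0000 → 0.0000 [wait]  node(6,5) S=163.4206 payoff=0.0000 vs cont=0.0000 → 0.0000 [wait]  node(6,6) S=183.5445 payoff=0.0000 vs cont=0.0000 → 0.0000 [wait]  ⇒ S*(6)=102.6994
t_5: node(5,0) S=96.9060 payoff=29.6440 vs cont=29.4863 → 29.6440 [stop]  node(5,1) S=108.8392 payoff=17.7108 vs cont=17.8014 → 17.8014 [wait]  node(5,2) S=122.2419 payoff=4.3081 vs cont=7.2950 → 7.2950 [wait]  node(5,3) S=137.2950 payoff=0.0000 vs cont=1.4271 → 1.4271 [wait]  node(5,4) S=154.2018 payoff=0.0000 vs cont=0.0000 → 0.0000 [wait]  node(5,5) S=173.1905 payoff=0.0000 vs cont=0.0000 → 0.0000 [wait]  ⇒ S*(5)=96.9060
t_4: node(4,0) S=102.6994 payoff=23.8506 vs cont=23.7378 → 23.8506 [stop]  node(4,1) S=115.3461 payoff=11.2039 vs cont=12.5722 → 12.5722 [wait]  node(4,2) S=129.5500 payoff=0.0000 vs cont=4.3778 → 4.3778 [wait]  node(4,3) S=145.5030 payoff=0.0000 vs cont=0.7180 → 0.7180 [wait]  node(4,4) S=163.4206 payoff=0.0000 vs cont=0.0000 → 0.0000 [wait]  ⇒ S*(4)=102.6994
t_3: node(3,0) S=108.8392 payoff=17.7108 vs cont=18.2312 → 18.2312 [wait]  node(3,1) S=122.2419 payoff=4.3081 vs cont=8.4953 → 8.4953 [wait]  node(3,2) S=137.2950 payoff=0.0000 vs cont=2.5585 → 2.5585 [wait]  node(3,3) S=154.2018 payoff=0.0000 vs cont=0.3613 → 0.3613 [wait]  ⇒ S*(3)=-
t_2: node(2,0) S=115.3461 payoff=11.2039 vs cont=13.3833 → 13.3833 [wait]  node(2,1) S=129.5500 payoff=0.0000 vs cont=5.5424 → 5.5424 [wait]  node(2,2) S=145.5030 payoff=0.0000 vs cont=1.4664 → 1.4664 [wait]  ⇒ S*(2)=-
t_1: node(1,0) S=122.2419 payoff=4.3081 vs cont=9.4806 → 9.4806 [wait]  node(1,1) S=137.2950 payoff=0.0000 vs cont=3.5154 → 3.5154 [wait]  ⇒ S*(1)=-
t_0: node(0,0) S=129.5500 payoff=0.0000 vs cont=6.5124 → 6.5124 [wait]  ⇒ S*(0)=-

price = 6.5124
boundary = - - - - 102.6994 96.9060 102.6994 108.8392
tree:
6.5124
9.4806 3.5154
13.3833 5.5424 1.4664
18.2312 8.4953 2.5585 0.3613
23.8506 12.5722 4.3778 0.7180 0.0000
29.6440 17.8014 7.2950 1.4271 0.0000 0.0000
35.1106 23.8506 11.7050 2.8364 0.0000 0.0000 0.0000
40.2688 29.6440 17.7108 5.6372 0.0000 0.0000 0.0000 0.0000
45.1361 35.1106 23.8506 11.2039 0.0000 0.0000 0.0000 0.0000 0.0000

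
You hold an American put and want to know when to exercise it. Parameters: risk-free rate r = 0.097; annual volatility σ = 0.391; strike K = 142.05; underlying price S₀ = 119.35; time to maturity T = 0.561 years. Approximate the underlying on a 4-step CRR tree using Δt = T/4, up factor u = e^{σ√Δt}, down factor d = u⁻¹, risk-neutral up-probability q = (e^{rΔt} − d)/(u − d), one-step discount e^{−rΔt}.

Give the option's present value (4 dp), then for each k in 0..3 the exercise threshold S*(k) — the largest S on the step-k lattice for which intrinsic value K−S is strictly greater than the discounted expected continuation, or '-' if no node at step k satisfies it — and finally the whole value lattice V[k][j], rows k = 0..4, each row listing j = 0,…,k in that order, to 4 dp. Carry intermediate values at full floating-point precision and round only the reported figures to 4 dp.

params: Δt=0.14025 u=1.15769 d=0.86379 q=0.51006 e^(-rΔt)=0.98649
t_4 payoffs: 75.6071 52.9997 22.7000 0.0000 0.0000
t_3: node(3,0) S=76.9205 payoff=65.1295 vs cont=63.2101 → 65.1295 [stop]  node(3,1) S=103.0929 payoff=38.9571 vs cont=37.0377 → 38.9571 [stop]  node(3,2) S=138.1707 payoff=3.8793 vs cont=10.9713 → 10.9713 [wait]  node(3,3) S=185.1837 payoff=0.0000 vs cont=0.0000 → 0.0000 [wait]  ⇒ S*(3)=103.0929
t_2: node(2,0) S=89.0503 payoff=52.9997 vs cont=51.0803 → 52.9997 [stop]  node(2,1) S=119.3500 payoff=22.7000 vs cont=24.3491 → 24.3491 [wait]  node(2,2) S=159.9592 payoff=0.0000 vs cont=5.3026 → 5.3026 [wait]  ⇒ S*(2)=89.0503
t_1: node(1,0) S=103.0929 payoff=38.9571 vs cont=37.8674 → 38.9571 [stop]  node(1,1) S=138.1707 payoff=3.8793 vs cont=14.4365 → 14.4365 [wait]  ⇒ S*(1)=103.0929
t_0: node(0,0) S=119.3500 payoff=22.7000 vs cont=26.0926 → 26.0926 [wait]  ⇒ S*(0)=-

price = 26.0926
boundary = - 103.0929 89.0503 103.0929
tree:
26.0926
38.9571 14.4365
52.9997 24.3491 5.3026
65.1295 38.9571 10.9713 0.0000
75.6071 52.9997 22.7000 0.0000 0.0000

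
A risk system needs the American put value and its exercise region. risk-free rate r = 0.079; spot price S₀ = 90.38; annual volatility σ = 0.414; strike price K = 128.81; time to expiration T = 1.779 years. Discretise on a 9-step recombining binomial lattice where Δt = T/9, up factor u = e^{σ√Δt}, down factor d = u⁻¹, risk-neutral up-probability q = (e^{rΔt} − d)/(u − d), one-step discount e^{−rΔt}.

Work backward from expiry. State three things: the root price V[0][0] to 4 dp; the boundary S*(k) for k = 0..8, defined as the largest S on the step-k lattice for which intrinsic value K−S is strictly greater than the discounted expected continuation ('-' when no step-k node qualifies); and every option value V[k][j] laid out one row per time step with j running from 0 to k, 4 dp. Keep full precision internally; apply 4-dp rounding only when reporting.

price = 40.8417
boundary = - 75.1856 62.5456 75.1856 62.5456 75.1856 90.3800 75.1856 90.3800
tree:
40.8417
53.6244 29.1797
66.2644 40.1484 18.9866
76.7793 53.6244 27.7615 10.6941
85.5266 66.2644 39.3005 16.9455 4.6967
92.8032 76.7793 53.6244 26.0273 8.2773 1.2163
98.8566 85.5266 66.2644 38.4300 14.2810 2.4543 0.0000
103.8923 92.8032 76.7793 53.6244 23.9310 4.9524 0.0000 0.0000
108.0813 98.8566 85.5266 66.2644 38.4300 9.9932 0.0000 0.0000 0.0000
111.5662 103.8923 92.8032 76.7793 53.6244 20.1649 0.0000 0.0000 0.0000 0.0000

Δt=0.19767  u=1.20209  d=0.83188  q=0.49663  discount=0.98451
step 9 (expiry): payoffs max(K−S,0) = 111.5662 103.8923 92.8032 76.7793 53.6244 20.1649 0.0000 0.0000 0.0000 0.0000
step 8: (k=8,j=0): S=20.7287, (K−S)⁺=108.0813, hold=106.0855 ⇒ V=108.0813 exercise | (k=8,j=1): S=29.9534, (K−S)⁺=98.8566, hold=96.8607 ⇒ V=98.8566 exercise | (k=8,j=2): S=43.2834, (K−S)⁺=85.5266, hold=83.5307 ⇒ V=85.5266 exercise | (k=8,j=3): S=62.5456, (K−S)⁺=66.2644, hold=64.2685 ⇒ V=66.2644 exercise | (k=8,j=4): S=90.3800, (K−S)⁺=38.4300, hold=36.4342 ⇒ V=38.4300 exercise | (k=8,j=5): S=130.6013, (K−S)⁺=0.0000, hold=9.9932 ⇒ V=9.9932 continue | (k=8,j=6): S=188.7222, (K−S)⁺=0.0000, hold=0.0000 ⇒ V=0.0000 continue | (k=8,j=7): S=272.7082, (K−S)⁺=0.0000, hold=0.0000 ⇒ V=0.0000 continue | (k=8,j=8): S=394.0701, (K−S)⁺=0.0000, hold=0.0000 ⇒ V=0.0000 continue  boundary S*=90.3800
step 7: (k=7,j=0): S=24.9177, (K−S)⁺=103.8923, hold=101.8964 ⇒ V=103.8923 exercise | (k=7,j=1): S=36.0068, (K−S)⁺=92.8032, hold=90.8074 ⇒ V=92.8032 exercise | (k=7,j=2): S=52.0307, (K−S)⁺=76.7793, hold=74.7835 ⇒ V=76.7793 exercise | (k=7,j=3): S=75.1856, (K−S)⁺=53.6244, hold=51.6286 ⇒ V=53.6244 exercise | (k=7,j=4): S=108.6451, (K−S)⁺=20.1649, hold=23.9310 ⇒ V=23.9310 continue | (k=7,j=5): S=156.9948, (K−S)⁺=0.0000, hold=4.9524 ⇒ V=4.9524 continue | (k=7,j=6): S=226.8614, (K−S)⁺=0.0000, hold=0.0000 ⇒ V=0.0000 continue | (k=7,j=7): S=327.8203, (K−S)⁺=0.0000, hold=0.0000 ⇒ V=0.0000 continue  boundary S*=75.1856
step 6: (k=6,j=0): S=29.9534, (K−S)⁺=98.8566, hold=96.8607 ⇒ V=98.8566 exercise | (k=6,j=1): S=43.2834, (K−S)⁺=85.5266, hold=83.5307 ⇒ V=85.5266 exercise | (k=6,j=2): S=62.5456, (K−S)⁺=66.2644, hold=64.2685 ⇒ V=66.2644 exercise | (k=6,j=3): S=90.3800, (K−S)⁺=38.4300, hold=38.2755 ⇒ V=38.4300 exercise | (k=6,j=4): S=130.6013, (K−S)⁺=0.0000, hold=14.2810 ⇒ V=14.2810 continue | (k=6,j=5): S=188.7222, (K−S)⁺=0.0000, hold=2.4543 ⇒ V=2.4543 continue | (k=6,j=6): S=272.7082, (K−S)⁺=0.0000, hold=0.0000 ⇒ V=0.0000 continue  boundary S*=90.3800
step 5: (k=5,j=0): S=36.0068, (K−S)⁺=92.8032, hold=90.8074 ⇒ V=92.8032 exercise | (k=5,j=1): S=52.0307, (K−S)⁺=76.7793, hold=74.7835 ⇒ V=76.7793 exercise | (k=5,j=2): S=75.1856, (K−S)⁺=53.6244, hold=51.6286 ⇒ V=53.6244 exercise | (k=5,j=3): S=108.6451, (K−S)⁺=20.1649, hold=26.0273 ⇒ V=26.0273 continue | (k=5,j=4): S=156.9948, (K−S)⁺=0.0000, hold=8.2773 ⇒ V=8.2773 continue | (k=5,j=5): S=226.8614, (K−S)⁺=0.0000, hold=1.2163 ⇒ V=1.2163 continue  boundary S*=75.1856
step 4: (k=4,j=0): S=43.2834, (K−S)⁺=85.5266, hold=83.5307 ⇒ V=85.5266 exercise | (k=4,j=1): S=62.5456, (K−S)⁺=66.2644, hold=64.2685 ⇒ V=66.2644 exercise | (k=4,j=2): S=90.3800, (K−S)⁺=38.4300, hold=39.3005 ⇒ V=39.3005 continue | (k=4,j=3): S=130.6013, (K−S)⁺=0.0000, hold=16.9455 ⇒ V=16.9455 continue | (k=4,j=4): S=188.7222, (K−S)⁺=0.0000, hold=4.6967 ⇒ V=4.6967 continue  boundary S*=62.5456
step 3: (k=3,j=0): S=52.0307, (K−S)⁺=76.7793, hold=74.7835 ⇒ V=76.7793 exercise | (k=3,j=1): S=75.1856, (K−S)⁺=53.6244, hold=52.0542 ⇒ V=53.6244 exercise | (k=3,j=2): S=108.6451, (K−S)⁺=20.1649, hold=27.7615 ⇒ V=27.7615 continue | (k=3,j=3): S=156.9948, (K−S)⁺=0.0000, hold=10.6941 ⇒ V=10.6941 continue  boundary S*=75.1856
step 2: (k=2,j=0): S=62.5456, (K−S)⁺=66.2644, hold=64.2685 ⇒ V=66.2644 exercise | (k=2,j=1): S=90.3800, (K−S)⁺=38.4300, hold=40.1484 ⇒ V=40.1484 continue | (k=2,j=2): S=130.6013, (K−S)⁺=0.0000, hold=18.9866 ⇒ V=18.9866 continue  boundary S*=62.5456
step 1: (k=1,j=0): S=75.1856, (K−S)⁺=53.6244, hold=52.4687 ⇒ V=53.6244 exercise | (k=1,j=1): S=108.6451, (K−S)⁺=20.1649, hold=29.1797 ⇒ V=29.1797 continue  boundary S*=75.1856
step 0: (k=0,j=0): S=90.3800, (K−S)⁺=38.4300, hold=40.8417 ⇒ V=40.8417 continue  boundary S*=-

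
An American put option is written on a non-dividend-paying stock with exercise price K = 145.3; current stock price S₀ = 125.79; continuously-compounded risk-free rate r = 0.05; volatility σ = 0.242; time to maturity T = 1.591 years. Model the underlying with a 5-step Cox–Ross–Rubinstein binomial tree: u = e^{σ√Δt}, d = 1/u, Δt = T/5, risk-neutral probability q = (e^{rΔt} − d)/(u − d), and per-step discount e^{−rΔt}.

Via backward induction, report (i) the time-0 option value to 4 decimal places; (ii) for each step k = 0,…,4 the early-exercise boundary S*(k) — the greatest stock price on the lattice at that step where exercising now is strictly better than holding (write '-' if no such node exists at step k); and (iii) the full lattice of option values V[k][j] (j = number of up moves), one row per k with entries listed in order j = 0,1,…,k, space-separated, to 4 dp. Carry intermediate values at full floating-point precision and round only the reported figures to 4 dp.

price = 23.0416
boundary = - 109.7389 95.7359 109.7389 125.7900
tree:
23.0416
35.5611 12.3955
49.5641 21.4950 4.5246
61.7803 35.5611 9.3993 0.2434
72.4376 49.5641 19.5100 0.5200 0.0000
81.7350 61.7803 35.5611 1.1111 0.0000 0.0000

Δt=0.31820  u=1.14627  d=0.87240  q=0.52448  discount=0.98422
step 5 (expiry): payoffs max(K−S,0) = 81.7350 61.7803 35.5611 1.1111 0.0000 0.0000
step 4: (k=4,j=0): S=72.8624, (K−S)⁺=72.4376, hold=70.1442 ⇒ V=72.4376 exercise | (k=4,j=1): S=95.7359, (K−S)⁺=49.5641, hold=47.2707 ⇒ V=49.5641 exercise | (k=4,j=2): S=125.7900, (K−S)⁺=19.5100, hold=17.2166 ⇒ V=19.5100 exercise | (k=4,j=3): S=165.2789, (K−S)⁺=0.0000, hold=0.5200 ⇒ V=0.5200 continue | (k=4,j=4): S=217.1645, (K−S)⁺=0.0000, hold=0.0000 ⇒ V=0.0000 continue  boundary S*=125.7900
step 3: (k=3,j=0): S=83.5197, (K−S)⁺=61.7803, hold=59.4868 ⇒ V=61.7803 exercise | (k=3,j=1): S=109.7389, (K−S)⁺=35.5611, hold=33.2677 ⇒ V=35.5611 exercise | (k=3,j=2): S=144.1889, (K−S)⁺=1.1111, hold=9.3993 ⇒ V=9.3993 continue | (k=3,j=3): S=189.4537, (K−S)⁺=0.0000, hold=0.2434 ⇒ V=0.2434 continue  boundary S*=109.7389
step 2: (k=2,j=0): S=95.7359, (K−S)⁺=49.5641, hold=47.2707 ⇒ V=49.5641 exercise | (k=2,j=1): S=125.7900, (K−S)⁺=19.5100, hold=21.4950 ⇒ V=21.4950 continue | (k=2,j=2): S=165.2789, (K−S)⁺=0.0000, hold=4.5246 ⇒ V=4.5246 continue  boundary S*=95.7359
step 1: (k=1,j=0): S=109.7389, (K−S)⁺=35.5611, hold=34.2924 ⇒ V=35.5611 exercise | (k=1,j=1): S=144.1889, (K−S)⁺=1.1111, hold=12.3955 ⇒ V=12.3955 continue  boundary S*=109.7389
step 0: (k=0,j=0): S=125.7900, (K−S)⁺=19.5100, hold=23.0416 ⇒ V=23.0416 continue  boundary S*=-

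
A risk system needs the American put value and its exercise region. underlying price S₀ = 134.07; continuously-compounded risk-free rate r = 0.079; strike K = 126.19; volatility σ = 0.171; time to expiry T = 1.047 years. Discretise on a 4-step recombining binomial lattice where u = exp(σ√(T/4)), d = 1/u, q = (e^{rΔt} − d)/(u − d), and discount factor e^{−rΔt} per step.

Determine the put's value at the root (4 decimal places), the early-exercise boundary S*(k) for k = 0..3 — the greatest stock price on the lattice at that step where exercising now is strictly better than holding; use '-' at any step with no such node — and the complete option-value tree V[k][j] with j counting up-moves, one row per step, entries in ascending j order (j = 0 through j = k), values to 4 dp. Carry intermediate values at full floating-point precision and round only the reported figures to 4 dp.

price = 3.1005
boundary = - - 112.5491 103.1210
tree:
3.1005
6.6208 0.8366
13.6409 2.1214 0.0000
23.0690 5.3794 0.0000 0.0000
31.7072 13.6409 0.0000 0.0000 0.0000

params: Δt=0.26175 u=1.09143 d=0.91623 q=0.59740 e^(-rΔt)=0.97953
t_4 payoffs: 31.7072 13.6409 0.0000 0.0000 0.0000
t_3: node(3,0) S=103.1210 payoff=23.0690 vs cont=20.4864 → 23.0690 [stop]  node(3,1) S=122.8392 payoff=3.3508 vs cont=5.3794 → 5.3794 [wait]  node(3,2) S=146.3276 payoff=0.0000 vs cont=0.0000 → 0.0000 [wait]  node(3,3) S=174.3074 payoff=0.0000 vs cont=0.0000 → 0.0000 [wait]  ⇒ S*(3)=103.1210
t_2: node(2,0) S=112.5491 payoff=13.6409 vs cont=12.2454 → 13.6409 [stop]  node(2,1) S=134.0700 payoff=0.0000 vs cont=2.1214 → 2.1214 [wait]  node(2,2) S=159.7060 payoff=0.0000 vs cont=0.0000 → 0.0000 [wait]  ⇒ S*(2)=112.5491
t_1: node(1,0) S=122.8392 payoff=3.3508 vs cont=6.6208 → 6.6208 [wait]  node(1,1) S=146.3276 payoff=0.0000 vs cont=0.8366 → 0.8366 [wait]  ⇒ S*(1)=-
t_0: node(0,0) S=134.0700 payoff=0.0000 vs cont=3.1005 → 3.1005 [wait]  ⇒ S*(0)=-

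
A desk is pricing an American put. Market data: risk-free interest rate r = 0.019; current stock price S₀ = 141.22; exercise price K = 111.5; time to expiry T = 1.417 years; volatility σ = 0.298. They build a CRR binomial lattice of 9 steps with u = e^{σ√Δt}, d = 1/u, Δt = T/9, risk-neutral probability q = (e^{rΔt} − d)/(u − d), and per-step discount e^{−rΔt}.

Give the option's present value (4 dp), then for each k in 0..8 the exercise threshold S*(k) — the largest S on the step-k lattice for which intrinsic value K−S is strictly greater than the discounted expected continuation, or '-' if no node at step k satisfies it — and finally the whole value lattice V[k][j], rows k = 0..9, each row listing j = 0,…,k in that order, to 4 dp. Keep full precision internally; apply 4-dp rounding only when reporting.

price = 6.1953
boundary = - - - - - - 69.4671 78.1866 88.0005
tree:
6.1953
9.1872 3.0328
13.3004 4.8434 1.1144
18.7231 7.5810 1.9444 0.2333
25.5083 11.5796 3.3499 0.4527 0.0000
33.4575 17.1616 5.6793 0.8784 0.0000 0.0000
42.0329 24.4901 9.4272 1.7045 0.0000 0.0000 0.0000
49.7799 33.3134 15.2017 3.3075 0.0000 0.0000 0.0000 0.0000
56.6630 42.0329 23.4995 6.4180 0.0000 0.0000 0.0000 0.0000 0.0000
62.7785 49.7799 33.3134 12.4538 0.0000 0.0000 0.0000 0.0000 0.0000 0.0000

Δt=0.15744, u=1.12552, d=0.88848, q=0.48311, disc=e^(-rΔt)=0.99701
k=9 terminal: V=max(K-S,0) → 62.7785 49.7799 33.3134 12.4538 0.0000 0.0000 0.0000 0.0000 0.0000 0.0000
k=8: j=0 S=54.8370 intr=56.6630 cont=56.3300 V=56.6630[EX]; j=1 S=69.4671 intr=42.0329 cont=41.6998 V=42.0329[EX]; j=2 S=88.0005 intr=23.4995 cont=23.1665 V=23.4995[EX]; j=3 S=111.4784 intr=0.0216 cont=6.4180 V=6.4180[hold]; j=4 S=141.2200 intr=0.0000 cont=0.0000 V=0.0000[hold]; j=5 S=178.8965 intr=0.0000 cont=0.0000 V=0.0000[hold]; j=6 S=226.6248 intr=0.0000 cont=0.0000 V=0.0000[hold]; j=7 S=287.0867 intr=0.0000 cont=0.0000 V=0.0000[hold]; j=8 S=363.6794 intr=0.0000 cont=0.0000 V=0.0000[hold]  S*(8)=88.0005
k=7: j=0 S=61.7201 intr=49.7799 cont=49.4469 V=49.7799[EX]; j=1 S=78.1866 intr=33.3134 cont=32.9804 V=33.3134[EX]; j=2 S=99.0462 intr=12.4538 cont=15.2017 V=15.2017[hold]; j=3 S=125.4710 intr=0.0000 cont=3.3075 V=3.3075[hold]; j=4 S=158.9458 intr=0.0000 cont=0.0000 V=0.0000[hold]; j=5 S=201.3514 intr=0.0000 cont=0.0000 V=0.0000[hold]; j=6 S=255.0705 intr=0.0000 cont=0.0000 V=0.0000[hold]; j=7 S=323.1215 intr=0.0000 cont=0.0000 V=0.0000[hold]  S*(7)=78.1866
k=6: j=0 S=69.4671 intr=42.0329 cont=41.6998 V=42.0329[EX]; j=1 S=88.0005 intr=23.4995 cont=24.4901 V=24.4901[hold]; j=2 S=111.4784 intr=0.0216 cont=9.4272 V=9.4272[hold]; j=3 S=141.2200 intr=0.0000 cont=1.7045 V=1.7045[hold]; j=4 S=178.8965 intr=0.0000 cont=0.0000 V=0.0000[hold]; j=5 S=226.6248 intr=0.0000 cont=0.0000 V=0.0000[hold]; j=6 S=287.0867 intr=0.0000 cont=0.0000 V=0.0000[hold]  S*(6)=69.4671
k=5: j=0 S=78.1866 intr=33.3134 cont=33.4575 V=33.4575[hold]; j=1 S=99.0462 intr=12.4538 cont=17.1616 V=17.1616[hold]; j=2 S=125.4710 intr=0.0000 cont=5.6793 V=5.6793[hold]; j=3 S=158.9458 intr=0.0000 cont=0.8784 V=0.8784[hold]; j=4 S=201.3514 intr=0.0000 cont=0.0000 V=0.0000[hold]; j=5 S=255.0705 intr=0.0000 cont=0.0000 V=0.0000[hold]  S*(5)=-
k=4: j=0 S=88.0005 intr=23.4995 cont=25.5083 V=25.5083[hold]; j=1 S=111.4784 intr=0.0216 cont=11.5796 V=11.5796[hold]; j=2 S=141.2200 intr=0.0000 cont=3.3499 V=3.3499[hold]; j=3 S=178.8965 intr=0.0000 cont=0.4527 V=0.4527[hold]; j=4 S=226.6248 intr=0.0000 cont=0.0000 V=0.0000[hold]  S*(4)=-
k=3: j=0 S=99.0462 intr=12.4538 cont=18.7231 V=18.7231[hold]; j=1 S=125.4710 intr=0.0000 cont=7.5810 V=7.5810[hold]; j=2 S=158.9458 intr=0.0000 cont=1.9444 V=1.9444[hold]; j=3 S=201.3514 intr=0.0000 cont=0.2333 V=0.2333[hold]  S*(3)=-
k=2: j=0 S=111.4784 intr=0.0216 cont=13.3004 V=13.3004[hold]; j=1 S=141.2200 intr=0.0000 cont=4.8434 V=4.8434[hold]; j=2 S=178.8965 intr=0.0000 cont=1.1144 V=1.1144[hold]  S*(2)=-
k=1: j=0 S=125.4710 intr=0.0000 cont=9.1872 V=9.1872[hold]; j=1 S=158.9458 intr=0.0000 cont=3.0328 V=3.0328[hold]  S*(1)=-
k=0: j=0 S=141.2200 intr=0.0000 cont=6.1953 V=6.1953[hold]  S*(0)=-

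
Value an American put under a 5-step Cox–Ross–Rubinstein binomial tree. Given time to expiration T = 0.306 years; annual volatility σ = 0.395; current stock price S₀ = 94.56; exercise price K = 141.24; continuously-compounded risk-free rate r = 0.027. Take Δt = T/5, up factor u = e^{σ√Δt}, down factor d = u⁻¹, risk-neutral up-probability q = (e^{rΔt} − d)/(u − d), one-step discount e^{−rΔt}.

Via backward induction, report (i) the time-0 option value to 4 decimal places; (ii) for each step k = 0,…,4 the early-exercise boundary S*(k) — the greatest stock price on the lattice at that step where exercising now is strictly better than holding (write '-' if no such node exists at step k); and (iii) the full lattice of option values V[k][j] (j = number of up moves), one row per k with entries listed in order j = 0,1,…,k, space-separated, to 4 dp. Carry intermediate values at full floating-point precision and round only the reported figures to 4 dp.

price = 46.6800
boundary = 94.5600 85.7569 94.5600 104.2667 114.9698
tree:
46.6800
55.4831 37.2498
63.4666 46.6800 27.3249
70.7069 55.4831 36.9733 17.1335
77.2732 63.4666 46.6800 26.2702 7.4528
83.2282 70.7069 55.4831 36.9733 14.4684 0.0000

params: Δt=0.06120 u=1.10265 d=0.90690 q=0.48404 e^(-rΔt)=0.99835
t_5 payoffs: 83.2282 70.7069 55.4831 36.9733 14.4684 0.0000
t_4: node(4,0) S=63.9668 payoff=77.2732 vs cont=77.0400 → 77.2732 [stop]  node(4,1) S=77.7734 payoff=63.4666 vs cont=63.2334 → 63.4666 [stop]  node(4,2) S=94.5600 payoff=46.6800 vs cont=46.4468 → 46.6800 [stop]  node(4,3) S=114.9698 payoff=26.2702 vs cont=26.0370 → 26.2702 [stop]  node(4,4) S=139.7849 payoff=1.4551 vs cont=7.4528 → 7.4528 [wait]  ⇒ S*(4)=114.9698
t_3: node(3,0) S=70.5331 payoff=70.7069 vs cont=70.4737 → 70.7069 [stop]  node(3,1) S=85.7569 payoff=55.4831 vs cont=55.2499 → 55.4831 [stop]  node(3,2) S=104.2667 payoff=36.9733 vs cont=36.7401 → 36.9733 [stop]  node(3,3) S=126.7716 payoff=14.4684 vs cont=17.1335 → 17.1335 [wait]  ⇒ S*(3)=104.2667
t_2: node(2,0) S=77.7734 payoff=63.4666 vs cont=63.2334 → 63.4666 [stop]  node(2,1) S=94.5600 payoff=46.6800 vs cont=46.4468 → 46.6800 [stop]  node(2,2) S=114.9698 payoff=26.2702 vs cont=27.3249 → 27.3249 [wait]  ⇒ S*(2)=94.5600
t_1: node(1,0) S=85.7569 payoff=55.4831 vs cont=55.2499 → 55.4831 [stop]  node(1,1) S=104.2667 payoff=36.9733 vs cont=37.2498 → 37.2498 [wait]  ⇒ S*(1)=85.7569
t_0: node(0,0) S=94.5600 payoff=46.6800 vs cont=46.5804 → 46.6800 [stop]  ⇒ S*(0)=94.5600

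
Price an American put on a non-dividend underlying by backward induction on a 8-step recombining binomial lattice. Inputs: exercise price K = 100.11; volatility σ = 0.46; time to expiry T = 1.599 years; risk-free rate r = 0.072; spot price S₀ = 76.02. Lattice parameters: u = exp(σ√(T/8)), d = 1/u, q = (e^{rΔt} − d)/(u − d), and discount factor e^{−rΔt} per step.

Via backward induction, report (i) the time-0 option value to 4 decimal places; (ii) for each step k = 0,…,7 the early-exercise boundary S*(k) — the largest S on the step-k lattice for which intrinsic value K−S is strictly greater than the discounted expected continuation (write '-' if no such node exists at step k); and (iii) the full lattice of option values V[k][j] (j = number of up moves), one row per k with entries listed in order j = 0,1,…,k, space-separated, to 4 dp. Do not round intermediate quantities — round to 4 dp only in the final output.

Δt=0.19987  u=1.22833  d=0.81411  q=0.48376  discount=0.98571
step 8 (expiry): payoffs max(K−S,0) = 85.4406 77.9769 66.7159 49.7253 24.0900 0.0000 0.0000 0.0000 0.0000
step 7: (k=7,j=0): S=18.0189, (K−S)⁺=82.0911, hold=80.6608 ⇒ V=82.0911 exercise | (k=7,j=1): S=27.1867, (K−S)⁺=72.9233, hold=71.4930 ⇒ V=72.9233 exercise | (k=7,j=2): S=41.0190, (K−S)⁺=59.0910, hold=57.6607 ⇒ V=59.0910 exercise | (k=7,j=3): S=61.8890, (K−S)⁺=38.2210, hold=36.7906 ⇒ V=38.2210 exercise | (k=7,j=4): S=93.3775, (K−S)⁺=6.7325, hold=12.2585 ⇒ V=12.2585 continue | (k=7,j=5): S=140.8870, (K−S)⁺=0.0000, hold=0.0000 ⇒ V=0.0000 continue | (k=7,j=6): S=212.5689, (K−S)⁺=0.0000, hold=0.0000 ⇒ V=0.0000 continue | (k=7,j=7): S=320.7218, (K−S)⁺=0.0000, hold=0.0000 ⇒ V=0.0000 continue  boundary S*=61.8890
step 6: (k=6,j=0): S=22.1331, (K−S)⁺=77.9769, hold=76.5466 ⇒ V=77.9769 exercise | (k=6,j=1): S=33.3941, (K−S)⁺=66.7159, hold=65.2855 ⇒ V=66.7159 exercise | (k=6,j=2): S=50.3847, (K−S)⁺=49.7253, hold=48.2949 ⇒ V=49.7253 exercise | (k=6,j=3): S=76.0200, (K−S)⁺=24.0900, hold=25.2947 ⇒ V=25.2947 continue | (k=6,j=4): S=114.6982, (K−S)⁺=0.0000, hold=6.2379 ⇒ V=6.2379 continue | (k=6,j=5): S=173.0555, (K−S)⁺=0.0000, hold=0.0000 ⇒ V=0.0000 continue | (k=6,j=6): S=261.1044, (K−S)⁺=0.0000, hold=0.0000 ⇒ V=0.0000 continue  boundary S*=50.3847
step 5: (k=5,j=0): S=27.1867, (K−S)⁺=72.9233, hold=71.4930 ⇒ V=72.9233 exercise | (k=5,j=1): S=41.0190, (K−S)⁺=59.0910, hold=57.6607 ⇒ V=59.0910 exercise | (k=5,j=2): S=61.8890, (K−S)⁺=38.2210, hold=37.3651 ⇒ V=38.2210 exercise | (k=5,j=3): S=93.3775, (K−S)⁺=6.7325, hold=15.8461 ⇒ V=15.8461 continue | (k=5,j=4): S=140.8870, (K−S)⁺=0.0000, hold=3.1742 ⇒ V=3.1742 continue | (k=5,j=5): S=212.5689, (K−S)⁺=0.0000, hold=0.0000 ⇒ V=0.0000 continue  boundary S*=61.8890
step 4: (k=4,j=0): S=33.3941, (K−S)⁺=66.7159, hold=65.2855 ⇒ V=66.7159 exercise | (k=4,j=1): S=50.3847, (K−S)⁺=49.7253, hold=48.2949 ⇒ V=49.7253 exercise | (k=4,j=2): S=76.0200, (K−S)⁺=24.0900, hold=27.0054 ⇒ V=27.0054 continue | (k=4,j=3): S=114.6982, (K−S)⁺=0.0000, hold=9.5771 ⇒ V=9.5771 continue | (k=4,j=4): S=173.0555, (K−S)⁺=0.0000, hold=1.6153 ⇒ V=1.6153 continue  boundary S*=50.3847
step 3: (k=3,j=0): S=41.0190, (K−S)⁺=59.0910, hold=57.6607 ⇒ V=59.0910 exercise | (k=3,j=1): S=61.8890, (K−S)⁺=38.2210, hold=38.1809 ⇒ V=38.2210 exercise | (k=3,j=2): S=93.3775, (K−S)⁺=6.7325, hold=18.3089 ⇒ V=18.3089 continue | (k=3,j=3): S=140.8870, (K−S)⁺=0.0000, hold=5.6437 ⇒ V=5.6437 continue  boundary S*=61.8890
step 2: (k=2,j=0): S=50.3847, (K−S)⁺=49.7253, hold=48.2949 ⇒ V=49.7253 exercise | (k=2,j=1): S=76.0200, (K−S)⁺=24.0900, hold=28.1798 ⇒ V=28.1798 continue | (k=2,j=2): S=114.6982, (K−S)⁺=0.0000, hold=12.0079 ⇒ V=12.0079 continue  boundary S*=50.3847
step 1: (k=1,j=0): S=61.8890, (K−S)⁺=38.2210, hold=38.7409 ⇒ V=38.7409 continue | (k=1,j=1): S=93.3775, (K−S)⁺=6.7325, hold=20.0656 ⇒ V=20.0656 continue  boundary S*=-
step 0: (k=0,j=0): S=76.0200, (K−S)⁺=24.0900, hold=29.2821 ⇒ V=29.2821 continue  boundary S*=-

price = 29.2821
boundary = - - 50.3847 61.8890 50.3847 61.8890 50.3847 61.8890
tree:
29.2821
38.7409 20.0656
49.7253 28.1798 12.0079
59.0910 38.2210 18.3089 5.6437
66.7159 49.7253 27.0054 9.5771 1.6153
72.9233 59.0910 38.2210 15.8461 3.1742 0.0000
77.9769 66.7159 49.7253 25.2947 6.2379 0.0000 0.0000
82.0911 72.9233 59.0910 38.2210 12.2585 0.0000 0.0000 0.0000
85.4406 77.9769 66.7159 49.7253 24.0900 0.0000 0.0000 0.0000 0.0000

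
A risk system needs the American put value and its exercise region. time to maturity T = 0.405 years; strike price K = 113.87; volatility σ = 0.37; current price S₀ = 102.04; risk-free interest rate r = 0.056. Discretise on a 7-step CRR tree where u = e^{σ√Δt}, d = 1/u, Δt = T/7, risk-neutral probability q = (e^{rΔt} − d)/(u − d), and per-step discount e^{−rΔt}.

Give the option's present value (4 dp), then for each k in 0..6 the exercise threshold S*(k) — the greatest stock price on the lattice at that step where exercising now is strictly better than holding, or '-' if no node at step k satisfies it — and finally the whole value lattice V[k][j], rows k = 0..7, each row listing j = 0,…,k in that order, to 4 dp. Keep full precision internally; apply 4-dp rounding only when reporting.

price = 15.8128
boundary = - - 85.4019 78.1298 85.4019 93.3510 102.0400
tree:
15.8128
21.6090 10.0260
28.4681 14.7799 5.2604
35.7402 20.9927 8.5629 1.9387
42.3932 28.4681 13.5332 3.5680 0.2957
48.4796 35.7402 20.5190 6.5226 0.5887 0.0000
54.0478 42.3932 28.4681 11.8300 1.1717 0.0000 0.0000
59.1418 48.4796 35.7402 20.5190 2.3323 0.0000 0.0000 0.0000

Δt=0.05786, u=1.09308, d=0.91485, q=0.49597, disc=e^(-rΔt)=0.99677
k=7 terminal: V=max(K-S,0) → 59.1418 48.4796 35.7402 20.5190 2.3323 0.0000 0.0000 0.0000
k=6: j=0 S=59.8222 intr=54.0478 cont=53.6795 V=54.0478[EX]; j=1 S=71.4768 intr=42.3932 cont=42.0249 V=42.3932[EX]; j=2 S=85.4019 intr=28.4681 cont=28.0997 V=28.4681[EX]; j=3 S=102.0400 intr=11.8300 cont=11.4617 V=11.8300[EX]; j=4 S=121.9195 intr=0.0000 cont=1.1717 V=1.1717[hold]; j=5 S=145.6719 intr=0.0000 cont=0.0000 V=0.0000[hold]; j=6 S=174.0518 intr=0.0000 cont=0.0000 V=0.0000[hold]  S*(6)=102.0400
k=5: j=0 S=65.3904 intr=48.4796 cont=48.1113 V=48.4796[EX]; j=1 S=78.1298 intr=35.7402 cont=35.3719 V=35.7402[EX]; j=2 S=93.3510 intr=20.5190 cont=20.1506 V=20.5190[EX]; j=3 S=111.5377 intr=2.3323 cont=6.5226 V=6.5226[hold]; j=4 S=133.2676 intr=0.0000 cont=0.5887 V=0.5887[hold]; j=5 S=159.2308 intr=0.0000 cont=0.0000 V=0.0000[hold]  S*(5)=93.3510
k=4: j=0 S=71.4768 intr=42.3932 cont=42.0249 V=42.3932[EX]; j=1 S=85.4019 intr=28.4681 cont=28.0997 V=28.4681[EX]; j=2 S=102.0400 intr=11.8300 cont=13.5332 V=13.5332[hold]; j=3 S=121.9195 intr=0.0000 cont=3.5680 V=3.5680[hold]; j=4 S=145.6719 intr=0.0000 cont=0.2957 V=0.2957[hold]  S*(4)=85.4019
k=3: j=0 S=78.1298 intr=35.7402 cont=35.3719 V=35.7402[EX]; j=1 S=93.3510 intr=20.5190 cont=20.9927 V=20.9927[hold]; j=2 S=111.5377 intr=2.3323 cont=8.5629 V=8.5629[hold]; j=3 S=133.2676 intr=0.0000 cont=1.9387 V=1.9387[hold]  S*(3)=78.1298
k=2: j=0 S=85.4019 intr=28.4681 cont=28.3339 V=28.4681[EX]; j=1 S=102.0400 intr=11.8300 cont=14.7799 V=14.7799[hold]; j=2 S=121.9195 intr=0.0000 cont=5.2604 V=5.2604[hold]  S*(2)=85.4019
k=1: j=0 S=93.3510 intr=20.5190 cont=21.6090 V=21.6090[hold]; j=1 S=111.5377 intr=2.3323 cont=10.0260 V=10.0260[hold]  S*(1)=-
k=0: j=0 S=102.0400 intr=11.8300 cont=15.8128 V=15.8128[hold]  S*(0)=-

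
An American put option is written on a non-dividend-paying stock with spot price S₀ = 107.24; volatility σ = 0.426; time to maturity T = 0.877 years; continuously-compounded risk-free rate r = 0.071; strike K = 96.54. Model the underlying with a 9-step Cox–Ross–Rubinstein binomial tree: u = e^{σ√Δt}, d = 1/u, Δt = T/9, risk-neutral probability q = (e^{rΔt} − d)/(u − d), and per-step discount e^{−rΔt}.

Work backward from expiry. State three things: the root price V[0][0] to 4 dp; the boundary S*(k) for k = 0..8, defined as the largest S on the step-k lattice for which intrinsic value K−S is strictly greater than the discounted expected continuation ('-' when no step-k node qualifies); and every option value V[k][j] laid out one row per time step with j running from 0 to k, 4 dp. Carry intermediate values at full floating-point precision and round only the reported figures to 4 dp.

params: Δt=0.09744 u=1.14223 d=0.87548 q=0.49283 e^(-rΔt)=0.99311
t_9 payoffs: 64.1372 54.2646 41.3839 24.5788 2.6533 0.0000 0.0000 0.0000 0.0000 0.0000
t_8: node(8,0) S=37.0114 payoff=59.5286 vs cont=58.8630 → 59.5286 [stop]  node(8,1) S=48.2881 payoff=48.2519 vs cont=47.5862 → 48.2519 [stop]  node(8,2) S=63.0008 payoff=33.5392 vs cont=32.8736 → 33.5392 [stop]  node(8,3) S=82.1961 payoff=14.3439 vs cont=13.6783 → 14.3439 [stop]  node(8,4) S=107.2400 payoff=0.0000 vs cont=1.3364 → 1.3364 [wait]  node(8,5) S=139.9143 payoff=0.0000 vs cont=0.0000 → 0.0000 [wait]  node(8,6) S=182.5441 payoff=0.0000 vs cont=0.0000 → 0.0000 [wait]  node(8,7) S=238.1624 payoff=0.0000 vs cont=0.0000 → 0.0000 [wait]  node(8,8) S=310.7267 payoff=0.0000 vs cont=0.0000 → 0.0000 [wait]  ⇒ S*(8)=82.1961
t_7: node(7,0) S=42.2754 payoff=54.2646 vs cont=53.5990 → 54.2646 [stop]  node(7,1) S=55.1561 payoff=41.3839 vs cont=40.7183 → 41.3839 [stop]  node(7,2) S=71.9612 payoff=24.5788 vs cont=23.9131 → 24.5788 [stop]  node(7,3) S=93.8867 payoff=2.6533 vs cont=7.8787 → 7.8787 [wait]  node(7,4) S=122.4925 payoff=0.0000 vs cont=0.6731 → 0.6731 [wait]  node(7,5) S=159.8141 payoff=0.0000 vs cont=0.0000 → 0.0000 [wait]  node(7,6) S=208.5069 payoff=0.0000 vs cont=0.0000 → 0.0000 [wait]  node(7,7) S=272.0357 payoff=0.0000 vs cont=0.0000 → 0.0000 [wait]  ⇒ S*(7)=71.9612
t_6: node(6,0) S=48.2881 payoff=48.2519 vs cont=47.5862 → 48.2519 [stop]  node(6,1) S=63.0008 payoff=33.5392 vs cont=32.8736 → 33.5392 [stop]  node(6,2) S=82.1961 payoff=14.3439 vs cont=16.2357 → 16.2357 [wait]  node(6,3) S=107.2400 payoff=0.0000 vs cont=4.2977 → 4.2977 [wait]  node(6,4) S=139.9143 payoff=0.0000 vs cont=0.3390 → 0.3390 [wait]  node(6,5) S=182.5441 payoff=0.0000 vs cont=0.0000 → 0.0000 [wait]  node(6,6) S=238.1624 payoff=0.0000 vs cont=0.0000 → 0.0000 [wait]  ⇒ S*(6)=63.0008
t_5: node(5,0) S=55.1561 payoff=41.3839 vs cont=40.7183 → 41.3839 [stop]  node(5,1) S=71.9612 payoff=24.5788 vs cont=24.8391 → 24.8391 [wait]  node(5,2) S=93.8867 payoff=2.6533 vs cont=10.2809 → 10.2809 [wait]  node(5,3) S=122.4925 payoff=0.0000 vs cont=2.3306 → 2.3306 [wait]  node(5,4) S=159.8141 payoff=0.0000 vs cont=0.1708 → 0.1708 [wait]  node(5,5) S=208.5069 payoff=0.0000 vs cont=0.0000 → 0.0000 [wait]  ⇒ S*(5)=55.1561
t_4: node(4,0) S=63.0008 payoff=33.5392 vs cont=33.0010 → 33.5392 [stop]  node(4,1) S=82.1961 payoff=14.3439 vs cont=17.5426 → 17.5426 [wait]  node(4,2) S=107.2400 payoff=0.0000 vs cont=6.3189 → 6.3189 [wait]  node(4,3) S=139.9143 payoff=0.0000 vs cont=1.2574 → 1.2574 [wait]  node(4,4) S=182.5441 payoff=0.0000 vs cont=0.0860 → 0.0860 [wait]  ⇒ S*(4)=63.0008
t_3: node(3,0) S=71.9612 payoff=24.5788 vs cont=25.4787 → 25.4787 [wait]  node(3,1) S=93.8867 payoff=2.6533 vs cont=11.9284 → 11.9284 [wait]  node(3,2) S=122.4925 payoff=0.0000 vs cont=3.7981 → 3.7981 [wait]  node(3,3) S=159.8141 payoff=0.0000 vs cont=0.6754 → 0.6754 [wait]  ⇒ S*(3)=-
t_2: node(2,0) S=82.1961 payoff=14.3439 vs cont=18.6711 → 18.6711 [wait]  node(2,1) S=107.2400 payoff=0.0000 vs cont=7.8669 → 7.8669 [wait]  node(2,2) S=139.9143 payoff=0.0000 vs cont=2.2436 → 2.2436 [wait]  ⇒ S*(2)=-
t_1: node(1,0) S=93.8867 payoff=2.6533 vs cont=13.2544 → 13.2544 [wait]  node(1,1) S=122.4925 payoff=0.0000 vs cont=5.0604 → 5.0604 [wait]  ⇒ S*(1)=-
t_0: node(0,0) S=107.2400 payoff=0.0000 vs cont=9.1526 → 9.1526 [wait]  ⇒ S*(0)=-

price = 9.1526
boundary = - - - - 63.0008 55.1561 63.0008 71.9612 82.1961
tree:
9.1526
13.2544 5.0604
18.6711 7.8669 2.2436
25.4787 11.9284 3.7981 0.6754
33.5392 17.5426 6.3189 1.2574 0.0860
41.3839 24.8391 10.2809 2.3306 0.1708 0.0000
48.2519 33.5392 16.2357 4.2977 0.3390 0.0000 0.0000
54.2646 41.3839 24.5788 7.8787 0.6731 0.0000 0.0000 0.0000
59.5286 48.2519 33.5392 14.3439 1.3364 0.0000 0.0000 0.0000 0.0000
64.1372 54.2646 41.3839 24.5788 2.6533 0.0000 0.0000 0.0000 0.0000 0.0000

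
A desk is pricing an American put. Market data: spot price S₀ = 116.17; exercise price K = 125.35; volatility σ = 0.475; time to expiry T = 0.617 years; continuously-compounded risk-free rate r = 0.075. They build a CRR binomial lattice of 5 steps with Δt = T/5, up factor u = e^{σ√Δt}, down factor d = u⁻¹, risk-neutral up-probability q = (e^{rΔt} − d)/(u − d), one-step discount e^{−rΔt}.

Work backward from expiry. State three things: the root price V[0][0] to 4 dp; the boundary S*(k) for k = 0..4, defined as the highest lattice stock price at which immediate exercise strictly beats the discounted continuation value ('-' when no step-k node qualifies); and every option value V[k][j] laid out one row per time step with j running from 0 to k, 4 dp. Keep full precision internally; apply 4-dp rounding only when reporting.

price = 20.4215
boundary = - - 83.2073 70.4199 83.2073
tree:
20.4215
29.9701 10.7180
42.1427 17.6754 3.5681
54.9301 28.0862 7.0080 0.0000
65.7523 42.1427 13.7640 0.0000 0.0000
74.9114 54.9301 27.0332 0.0000 0.0000 0.0000

Δt=0.12340, u=1.18159, d=0.84632, q=0.48611, disc=e^(-rΔt)=0.99079
k=5 terminal: V=max(K-S,0) → 74.9114 54.9301 27.0332 0.0000 0.0000 0.0000
k=4: j=0 S=59.5977 intr=65.7523 cont=64.5976 V=65.7523[EX]; j=1 S=83.2073 intr=42.1427 cont=40.9879 V=42.1427[EX]; j=2 S=116.1700 intr=9.1800 cont=13.7640 V=13.7640[hold]; j=3 S=162.1909 intr=0.0000 cont=0.0000 V=0.0000[hold]; j=4 S=226.4429 intr=0.0000 cont=0.0000 V=0.0000[hold]  S*(4)=83.2073
k=3: j=0 S=70.4199 intr=54.9301 cont=53.7753 V=54.9301[EX]; j=1 S=98.3168 intr=27.0332 cont=28.0862 V=28.0862[hold]; j=2 S=137.2651 intr=0.0000 cont=7.0080 V=7.0080[hold]; j=3 S=191.6428 intr=0.0000 cont=0.0000 V=0.0000[hold]  S*(3)=70.4199
k=2: j=0 S=83.2073 intr=42.1427 cont=41.4951 V=42.1427[EX]; j=1 S=116.1700 intr=9.1800 cont=17.6754 V=17.6754[hold]; j=2 S=162.1909 intr=0.0000 cont=3.5681 V=3.5681[hold]  S*(2)=83.2073
k=1: j=0 S=98.3168 intr=27.0332 cont=29.9701 V=29.9701[hold]; j=1 S=137.2651 intr=0.0000 cont=10.7180 V=10.7180[hold]  S*(1)=-
k=0: j=0 S=116.1700 intr=9.1800 cont=20.4215 V=20.4215[hold]  S*(0)=-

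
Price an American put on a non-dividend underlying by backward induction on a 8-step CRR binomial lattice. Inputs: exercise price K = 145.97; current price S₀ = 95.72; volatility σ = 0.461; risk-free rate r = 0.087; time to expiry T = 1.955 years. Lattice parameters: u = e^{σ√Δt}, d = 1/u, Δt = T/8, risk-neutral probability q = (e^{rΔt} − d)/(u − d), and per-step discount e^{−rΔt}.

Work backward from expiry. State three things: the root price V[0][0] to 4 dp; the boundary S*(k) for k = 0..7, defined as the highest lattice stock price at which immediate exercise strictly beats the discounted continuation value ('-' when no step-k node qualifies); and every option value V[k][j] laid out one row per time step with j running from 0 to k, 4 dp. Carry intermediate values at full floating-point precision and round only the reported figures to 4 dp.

price = 52.1909
boundary = - 76.2132 60.6818 76.2132 95.7200 76.2132 95.7200 120.2195
tree:
52.1909
69.7568 36.1977
85.2882 51.1608 22.2119
97.6546 69.7568 34.0503 10.8651
107.5008 85.2882 50.2500 18.6833 3.2045
115.3404 97.6546 69.7568 31.2550 6.4186 0.0000
121.5824 107.5008 85.2882 50.2500 12.8562 0.0000 0.0000
126.5524 115.3404 97.6546 69.7568 25.7505 0.0000 0.0000 0.0000
130.5095 121.5824 107.5008 85.2882 50.2500 0.0000 0.0000 0.0000 0.0000

Δt=0.24438, u=1.25595, d=0.79621, q=0.49001, disc=e^(-rΔt)=0.97896
k=8 terminal: V=max(K-S,0) → 130.5095 121.5824 107.5008 85.2882 50.2500 0.0000 0.0000 0.0000 0.0000
k=7: j=0 S=19.4176 intr=126.5524 cont=123.4817 V=126.5524[EX]; j=1 S=30.6296 intr=115.3404 cont=112.2698 V=115.3404[EX]; j=2 S=48.3154 intr=97.6546 cont=94.5839 V=97.6546[EX]; j=3 S=76.2132 intr=69.7568 cont=66.6861 V=69.7568[EX]; j=4 S=120.2195 intr=25.7505 cont=25.0878 V=25.7505[EX]; j=5 S=189.6355 intr=0.0000 cont=0.0000 V=0.0000[hold]; j=6 S=299.1329 intr=0.0000 cont=0.0000 V=0.0000[hold]; j=7 S=471.8552 intr=0.0000 cont=0.0000 V=0.0000[hold]  S*(7)=120.2195
k=6: j=0 S=24.3876 intr=121.5824 cont=118.5118 V=121.5824[EX]; j=1 S=38.4692 intr=107.5008 cont=104.4301 V=107.5008[EX]; j=2 S=60.6818 intr=85.2882 cont=82.2176 V=85.2882[EX]; j=3 S=95.7200 intr=50.2500 cont=47.1793 V=50.2500[EX]; j=4 S=150.9897 intr=0.0000 cont=12.8562 V=12.8562[hold]; j=5 S=238.1726 intr=0.0000 cont=0.0000 V=0.0000[hold]; j=6 S=375.6959 intr=0.0000 cont=0.0000 V=0.0000[hold]  S*(6)=95.7200
k=5: j=0 S=30.6296 intr=115.3404 cont=112.2698 V=115.3404[EX]; j=1 S=48.3154 intr=97.6546 cont=94.5839 V=97.6546[EX]; j=2 S=76.2132 intr=69.7568 cont=66.6861 V=69.7568[EX]; j=3 S=120.2195 intr=25.7505 cont=31.2550 V=31.2550[hold]; j=4 S=189.6355 intr=0.0000 cont=6.4186 V=6.4186[hold]; j=5 S=299.1329 intr=0.0000 cont=0.0000 V=0.0000[hold]  S*(5)=76.2132
k=4: j=0 S=38.4692 intr=107.5008 cont=104.4301 V=107.5008[EX]; j=1 S=60.6818 intr=85.2882 cont=82.2176 V=85.2882[EX]; j=2 S=95.7200 intr=50.2500 cont=49.8199 V=50.2500[EX]; j=3 S=150.9897 intr=0.0000 cont=18.6833 V=18.6833[hold]; j=4 S=238.1726 intr=0.0000 cont=3.2045 V=3.2045[hold]  S*(4)=95.7200
k=3: j=0 S=48.3154 intr=97.6546 cont=94.5839 V=97.6546[EX]; j=1 S=76.2132 intr=69.7568 cont=66.6861 V=69.7568[EX]; j=2 S=120.2195 intr=25.7505 cont=34.0503 V=34.0503[hold]; j=3 S=189.6355 intr=0.0000 cont=10.8651 V=10.8651[hold]  S*(3)=76.2132
k=2: j=0 S=60.6818 intr=85.2882 cont=82.2176 V=85.2882[EX]; j=1 S=95.7200 intr=50.2500 cont=51.1608 V=51.1608[hold]; j=2 S=150.9897 intr=0.0000 cont=22.2119 V=22.2119[hold]  S*(2)=60.6818
k=1: j=0 S=76.2132 intr=69.7568 cont=67.1230 V=69.7568[EX]; j=1 S=120.2195 intr=25.7505 cont=36.1977 V=36.1977[hold]  S*(1)=76.2132
k=0: j=0 S=95.7200 intr=50.2500 cont=52.1909 V=52.1909[hold]  S*(0)=-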